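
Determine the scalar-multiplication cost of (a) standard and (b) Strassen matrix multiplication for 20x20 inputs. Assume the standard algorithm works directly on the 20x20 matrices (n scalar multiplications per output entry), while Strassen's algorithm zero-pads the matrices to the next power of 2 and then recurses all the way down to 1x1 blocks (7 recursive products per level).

Matrix multiplication for 20x20 matrices:

Strassen's algorithm requires power-of-2 dimensions. Pad 20x20 to 32x32 (next power of 2).

Standard algorithm: 20^3 = 8000 multiplications
Strassen's algorithm: 7^(log2(32)) = 7^5 = 16807 multiplications
Difference: 8000 - 16807 = -8807 (Strassen uses MORE here due to padding overhead — for small or just-over-power-of-2 n, padding can outweigh the per-level savings)

Standard: 8000 multiplications (20^3). Strassen: 16807 multiplications (7^5, after padding to 32x32). Strassen reduces 8 recursive multiplications to 7 at each level.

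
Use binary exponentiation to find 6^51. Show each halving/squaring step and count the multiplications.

Computing 6^51 by squaring (build up from 6^1; each line after the first costs one multiplication):

6^1 = 6
6^2 = (6^1)^2 = 6^2 = 36
6^3 = 6 * 6^2 = 6 * 36 = 216
6^6 = (6^3)^2 = 216^2 = 46656
6^12 = (6^6)^2 = 46656^2 = 2176782336
6^24 = (6^12)^2 = 2176782336^2 = 4738381338321616896
6^25 = 6 * 6^24 = 6 * 4738381338321616896 = 28430288029929701376
6^50 = (6^25)^2 = 28430288029929701376^2 = 808281277464764060643139600456536293376
6^51 = 6 * 6^50 = 6 * 808281277464764060643139600456536293376 = 4849687664788584363858837602739217760256

Result: 4849687664788584363858837602739217760256
Multiplications needed: 8 (8 lines after 6^1)

6^51 = 4849687664788584363858837602739217760256. Using exponentiation by squaring, this requires 8 multiplications. The key idea: if the exponent is even, square the half-power; if odd, multiply by the base once.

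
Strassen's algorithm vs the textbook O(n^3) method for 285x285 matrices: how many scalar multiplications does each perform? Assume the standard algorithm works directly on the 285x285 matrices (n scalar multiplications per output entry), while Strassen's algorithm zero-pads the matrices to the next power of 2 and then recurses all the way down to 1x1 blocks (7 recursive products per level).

Matrix multiplication for 285x285 matrices:

Strassen's algorithm requires power-of-2 dimensions. Pad 285x285 to 512x512 (next power of 2).

Standard algorithm: 285^3 = 23149125 multiplications
Strassen's algorithm: 7^(log2(512)) = 7^9 = 40353607 multiplications
Difference: 23149125 - 40353607 = -17204482 (Strassen uses MORE here due to padding overhead — for small or just-over-power-of-2 n, padding can outweigh the per-level savings)

Standard: 23149125 multiplications (285^3). Strassen: 40353607 multiplications (7^9, after padding to 512x512). Strassen reduces 8 recursive multiplications to 7 at each level.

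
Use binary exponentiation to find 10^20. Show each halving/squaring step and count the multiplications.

Computing 10^20 by squaring (build up from 10^1; each line after the first costs one multiplication):

10^1 = 10
10^2 = (10^1)^2 = 10^2 = 100
10^4 = (10^2)^2 = 100^2 = 10000
10^5 = 10 * 10^4 = 10 * 10000 = 100000
10^10 = (10^5)^2 = 100000^2 = 10000000000
10^20 = (10^10)^2 = 10000000000^2 = 100000000000000000000

Result: 100000000000000000000
Multiplications needed: 5 (5 lines after 10^1)

10^20 = 100000000000000000000. Using exponentiation by squaring, this requires 5 multiplications. The key idea: if the exponent is even, square the half-power; if odd, multiply by the base once.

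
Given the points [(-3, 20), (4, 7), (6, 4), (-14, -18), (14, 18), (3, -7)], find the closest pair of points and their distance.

Computing all pairwise distances among 6 points:

d((-3, 20), (4, 7)) = 14.7648
d((-3, 20), (6, 4)) = 18.3576
d((-3, 20), (-14, -18)) = 39.5601
d((-3, 20), (14, 18)) = 17.1172
d((-3, 20), (3, -7)) = 27.6586
d((4, 7), (6, 4)) = 3.6056 <-- minimum
d((4, 7), (-14, -18)) = 30.8058
d((4, 7), (14, 18)) = 14.8661
d((4, 7), (3, -7)) = 14.0357
d((6, 4), (-14, -18)) = 29.7321
d((6, 4), (14, 18)) = 16.1245
d((6, 4), (3, -7)) = 11.4018
d((-14, -18), (14, 18)) = 45.607
d((-14, -18), (3, -7)) = 20.2485
d((14, 18), (3, -7)) = 27.313

Closest pair: (4, 7) and (6, 4) with distance 3.6056

The closest pair is (4, 7) and (6, 4) with Euclidean distance 3.6056. For 6 points, brute-force pairwise comparison is shown above. For large n, the divide-and-conquer algorithm (sort by x, recurse on halves, check the dividing strip) achieves O(n log n).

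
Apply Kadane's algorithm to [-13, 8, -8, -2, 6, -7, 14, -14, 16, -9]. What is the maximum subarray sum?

Using Kadane's algorithm on [-13, 8, -8, -2, 6, -7, 14, -14, 16, -9]:

Scanning through the array:
Position 1 (value 8): max_ending_here = 8, max_so_far = 8
Position 2 (value -8): max_ending_here = 0, max_so_far = 8
Position 3 (value -2): max_ending_here = -2, max_so_far = 8
Position 4 (value 6): max_ending_here = 6, max_so_far = 8
Position 5 (value -7): max_ending_here = -1, max_so_far = 8
Position 6 (value 14): max_ending_here = 14, max_so_far = 14
Position 7 (value -14): max_ending_here = 0, max_so_far = 14
Position 8 (value 16): max_ending_here = 16, max_so_far = 16
Position 9 (value -9): max_ending_here = 7, max_so_far = 16

Maximum subarray: [14, -14, 16]
Maximum sum: 16

The maximum subarray is [14, -14, 16] with sum 16. This subarray runs from index 6 to index 8.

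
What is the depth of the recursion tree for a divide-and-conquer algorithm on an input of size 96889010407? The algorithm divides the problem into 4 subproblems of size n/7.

For divide and conquer with division factor 7:

Problem sizes at each level:
Level 0: 96889010407
Level 1: 13841287201
Level 2: 1977326743
Level 3: 282475249
Level 4: 40353607
Level 5: 5764801
Level 6: 823543
Level 7: 117649
Level 8: 16807
Level 9: 2401
Level 10: 343
Level 11: 49
Level 12: 7
Level 13: 1

The root is level 0 and the size-1 base case is level 13 (the tree spans levels 0 through 13, i.e. 14 levels counting the root), so the depth is the number of divisions: log_7(96889010407) = 13

The recursion tree depth is log_7(96889010407) = 13. At each level, the problem size is divided by 7, so it takes 13 divisions to reduce to a base case of size 1. The algorithm makes 4 recursive calls at each level.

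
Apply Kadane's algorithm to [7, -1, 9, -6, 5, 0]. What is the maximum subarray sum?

Using Kadane's algorithm on [7, -1, 9, -6, 5, 0]:

Scanning through the array:
Position 1 (value -1): max_ending_here = 6, max_so_far = 7
Position 2 (value 9): max_ending_here = 15, max_so_far = 15
Position 3 (value -6): max_ending_here = 9, max_so_far = 15
Position 4 (value 5): max_ending_here = 14, max_so_far = 15
Position 5 (value 0): max_ending_here = 14, max_so_far = 15

Maximum subarray: [7, -1, 9]
Maximum sum: 15

The maximum subarray is [7, -1, 9] with sum 15. This subarray runs from index 0 to index 2.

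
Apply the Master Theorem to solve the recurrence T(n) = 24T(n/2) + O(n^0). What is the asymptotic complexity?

Master Theorem for T(n) = 24T(n/2) + O(n^0):

a = 24, b = 2, c = 0
log_b(a) = log_2(24) = 4.5850

Case 1: c = 0 < log_2(24) = 4.5850
T(n) = O(n^(log_2 24))

For T(n) = 24T(n/2) + O(n^0): log_2(24) = 4.5850. This is Case 1 of the Master Theorem (c < log_b(a), work dominated by leaves), giving O(n^(log_2 24)).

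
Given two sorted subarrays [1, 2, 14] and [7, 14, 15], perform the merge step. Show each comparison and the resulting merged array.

Merging process:

Compare 1 vs 7: take 1 from left. Merged: [1]
Compare 2 vs 7: take 2 from left. Merged: [1, 2]
Compare 14 vs 7: take 7 from right. Merged: [1, 2, 7]
Compare 14 vs 14: take 14 from left. Merged: [1, 2, 7, 14]
Append remaining from right: [14, 15]. Merged: [1, 2, 7, 14, 14, 15]

Final merged array: [1, 2, 7, 14, 14, 15]
Total comparisons: 4

The merged array is [1, 2, 7, 14, 14, 15], requiring 4 comparisons. The merge step runs in O(n) time where n is the total number of elements.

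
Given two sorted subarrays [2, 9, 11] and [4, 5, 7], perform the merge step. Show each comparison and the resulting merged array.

Merging process:

Compare 2 vs 4: take 2 from left. Merged: [2]
Compare 9 vs 4: take 4 from right. Merged: [2, 4]
Compare 9 vs 5: take 5 from right. Merged: [2, 4, 5]
Compare 9 vs 7: take 7 from right. Merged: [2, 4, 5, 7]
Append remaining from left: [9, 11]. Merged: [2, 4, 5, 7, 9, 11]

Final merged array: [2, 4, 5, 7, 9, 11]
Total comparisons: 4

The merged array is [2, 4, 5, 7, 9, 11], requiring 4 comparisons. The merge step runs in O(n) time where n is the total number of elements.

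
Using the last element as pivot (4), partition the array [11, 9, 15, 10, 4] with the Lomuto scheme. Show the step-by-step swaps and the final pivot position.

Lomuto partition with pivot = 4:

Initial array: [11, 9, 15, 10, 4]

arr[0]=11 > 4: no swap
arr[1]=9 > 4: no swap
arr[2]=15 > 4: no swap
arr[3]=10 > 4: no swap

Place pivot at position 0: [4, 9, 15, 10, 11]
Pivot position: 0

After partitioning with pivot 4, the array becomes [4, 9, 15, 10, 11]. The pivot is placed at index 0. All elements to the left of the pivot are <= 4, and all elements to the right are > 4.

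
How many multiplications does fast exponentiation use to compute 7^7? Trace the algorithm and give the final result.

Computing 7^7 by squaring (build up from 7^1; each line after the first costs one multiplication):

7^1 = 7
7^2 = (7^1)^2 = 7^2 = 49
7^3 = 7 * 7^2 = 7 * 49 = 343
7^6 = (7^3)^2 = 343^2 = 117649
7^7 = 7 * 7^6 = 7 * 117649 = 823543

Result: 823543
Multiplications needed: 4 (4 lines after 7^1)

7^7 = 823543. Using exponentiation by squaring, this requires 4 multiplications. The key idea: if the exponent is even, square the half-power; if odd, multiply by the base once.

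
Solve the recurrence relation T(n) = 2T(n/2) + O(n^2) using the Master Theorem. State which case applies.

Master Theorem for T(n) = 2T(n/2) + O(n^2):

a = 2, b = 2, c = 2
log_b(a) = log_2(2) = 1.0000

Case 3: c = 2 > log_2(2) = 1.0000
T(n) = O(n^2) = O(n^2)

For T(n) = 2T(n/2) + O(n^2): log_2(2) = 1.0000. This is Case 3 of the Master Theorem (c > log_b(a), work dominated by root), giving O(n^2).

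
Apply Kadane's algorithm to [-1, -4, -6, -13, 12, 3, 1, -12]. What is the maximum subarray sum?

Using Kadane's algorithm on [-1, -4, -6, -13, 12, 3, 1, -12]:

Scanning through the array:
Position 1 (value -4): max_ending_here = -4, max_so_far = -1
Position 2 (value -6): max_ending_here = -6, max_so_far = -1
Position 3 (value -13): max_ending_here = -13, max_so_far = -1
Position 4 (value 12): max_ending_here = 12, max_so_far = 12
Position 5 (value 3): max_ending_here = 15, max_so_far = 15
Position 6 (value 1): max_ending_here = 16, max_so_far = 16
Position 7 (value -12): max_ending_here = 4, max_so_far = 16

Maximum subarray: [12, 3, 1]
Maximum sum: 16

The maximum subarray is [12, 3, 1] with sum 16. This subarray runs from index 4 to index 6.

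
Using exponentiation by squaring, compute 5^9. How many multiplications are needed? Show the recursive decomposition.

Computing 5^9 by squaring (build up from 5^1; each line after the first costs one multiplication):

5^1 = 5
5^2 = (5^1)^2 = 5^2 = 25
5^4 = (5^2)^2 = 25^2 = 625
5^8 = (5^4)^2 = 625^2 = 390625
5^9 = 5 * 5^8 = 5 * 390625 = 1953125

Result: 1953125
Multiplications needed: 4 (4 lines after 5^1)

5^9 = 1953125. Using exponentiation by squaring, this requires 4 multiplications. The key idea: if the exponent is even, square the half-power; if odd, multiply by the base once.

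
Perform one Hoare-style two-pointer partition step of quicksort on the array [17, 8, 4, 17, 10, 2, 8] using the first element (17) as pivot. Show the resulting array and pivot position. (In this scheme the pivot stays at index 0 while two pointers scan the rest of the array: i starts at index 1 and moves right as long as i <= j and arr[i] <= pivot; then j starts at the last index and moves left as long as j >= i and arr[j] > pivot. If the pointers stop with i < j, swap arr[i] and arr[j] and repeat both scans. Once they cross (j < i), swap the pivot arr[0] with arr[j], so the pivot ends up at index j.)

Hoare-style two-pointer partition with pivot = 17:

Initial array: [17, 8, 4, 17, 10, 2, 8]

Pointers start at i = 1, j = 6.
i ends at 7, j ends at 6: the pointers have crossed (j < i), so scanning stops.

Swap pivot arr[0] with arr[6] to place pivot at position 6: [8, 8, 4, 17, 10, 2, 17]
Pivot position: 6

After partitioning with pivot 17, the array becomes [8, 8, 4, 17, 10, 2, 17]. The pivot is placed at index 6. All elements to the left of the pivot are <= 17, and all elements to the right are > 17.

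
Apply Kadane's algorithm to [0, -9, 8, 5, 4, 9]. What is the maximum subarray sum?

Using Kadane's algorithm on [0, -9, 8, 5, 4, 9]:

Scanning through the array:
Position 1 (value -9): max_ending_here = -9, max_so_far = 0
Position 2 (value 8): max_ending_here = 8, max_so_far = 8
Position 3 (value 5): max_ending_here = 13, max_so_far = 13
Position 4 (value 4): max_ending_here = 17, max_so_far = 17
Position 5 (value 9): max_ending_here = 26, max_so_far = 26

Maximum subarray: [8, 5, 4, 9]
Maximum sum: 26

The maximum subarray is [8, 5, 4, 9] with sum 26. This subarray runs from index 2 to index 5.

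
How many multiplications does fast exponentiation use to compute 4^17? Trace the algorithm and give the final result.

Computing 4^17 by squaring (build up from 4^1; each line after the first costs one multiplication):

4^1 = 4
4^2 = (4^1)^2 = 4^2 = 16
4^4 = (4^2)^2 = 16^2 = 256
4^8 = (4^4)^2 = 256^2 = 65536
4^16 = (4^8)^2 = 65536^2 = 4294967296
4^17 = 4 * 4^16 = 4 * 4294967296 = 17179869184

Result: 17179869184
Multiplications needed: 5 (5 lines after 4^1)

4^17 = 17179869184. Using exponentiation by squaring, this requires 5 multiplications. The key idea: if the exponent is even, square the half-power; if odd, multiply by the base once.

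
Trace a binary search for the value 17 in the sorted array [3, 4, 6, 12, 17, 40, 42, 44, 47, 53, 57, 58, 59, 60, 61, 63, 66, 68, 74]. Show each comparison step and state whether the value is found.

Binary search for 17 in [3, 4, 6, 12, 17, 40, 42, 44, 47, 53, 57, 58, 59, 60, 61, 63, 66, 68, 74]:

lo=0, hi=18, mid=9, arr[mid]=53 -> 53 > 17, search left half
lo=0, hi=8, mid=4, arr[mid]=17 -> Found target at index 4!

Binary search finds 17 at index 4 after 2 comparisons. The search repeatedly halves the search space by comparing with the middle element.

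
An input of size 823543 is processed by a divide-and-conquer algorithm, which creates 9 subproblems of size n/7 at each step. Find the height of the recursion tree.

For divide and conquer with division factor 7:

Problem sizes at each level:
Level 0: 823543
Level 1: 117649
Level 2: 16807
Level 3: 2401
Level 4: 343
Level 5: 49
Level 6: 7
Level 7: 1

The root is level 0 and the size-1 base case is level 7 (the tree spans levels 0 through 7, i.e. 8 levels counting the root), so the depth is the number of divisions: log_7(823543) = 7

The recursion tree depth is log_7(823543) = 7. At each level, the problem size is divided by 7, so it takes 7 divisions to reduce to a base case of size 1. The algorithm makes 9 recursive calls at each level.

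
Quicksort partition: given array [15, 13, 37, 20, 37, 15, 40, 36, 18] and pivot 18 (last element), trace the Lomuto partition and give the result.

Lomuto partition with pivot = 18:

Initial array: [15, 13, 37, 20, 37, 15, 40, 36, 18]

arr[0]=15 <= 18: swap with position 0, array becomes [15, 13, 37, 20, 37, 15, 40, 36, 18]
arr[1]=13 <= 18: swap with position 1, array becomes [15, 13, 37, 20, 37, 15, 40, 36, 18]
arr[2]=37 > 18: no swap
arr[3]=20 > 18: no swap
arr[4]=37 > 18: no swap
arr[5]=15 <= 18: swap with position 2, array becomes [15, 13, 15, 20, 37, 37, 40, 36, 18]
arr[6]=40 > 18: no swap
arr[7]=36 > 18: no swap

Place pivot at position 3: [15, 13, 15, 18, 37, 37, 40, 36, 20]
Pivot position: 3

After partitioning with pivot 18, the array becomes [15, 13, 15, 18, 37, 37, 40, 36, 20]. The pivot is placed at index 3. All elements to the left of the pivot are <= 18, and all elements to the right are > 18.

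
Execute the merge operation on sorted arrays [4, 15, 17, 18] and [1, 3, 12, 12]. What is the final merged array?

Merging process:

Compare 4 vs 1: take 1 from right. Merged: [1]
Compare 4 vs 3: take 3 from right. Merged: [1, 3]
Compare 4 vs 12: take 4 from left. Merged: [1, 3, 4]
Compare 15 vs 12: take 12 from right. Merged: [1, 3, 4, 12]
Compare 15 vs 12: take 12 from right. Merged: [1, 3, 4, 12, 12]
Append remaining from left: [15, 17, 18]. Merged: [1, 3, 4, 12, 12, 15, 17, 18]

Final merged array: [1, 3, 4, 12, 12, 15, 17, 18]
Total comparisons: 5

The merged array is [1, 3, 4, 12, 12, 15, 17, 18], requiring 5 comparisons. The merge step runs in O(n) time where n is the total number of elements.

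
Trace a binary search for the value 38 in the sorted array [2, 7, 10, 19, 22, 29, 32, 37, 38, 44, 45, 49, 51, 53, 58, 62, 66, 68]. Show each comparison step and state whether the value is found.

Binary search for 38 in [2, 7, 10, 19, 22, 29, 32, 37, 38, 44, 45, 49, 51, 53, 58, 62, 66, 68]:

lo=0, hi=17, mid=8, arr[mid]=38 -> Found target at index 8!

Binary search finds 38 at index 8 after 1 comparisons. The search repeatedly halves the search space by comparing with the middle element.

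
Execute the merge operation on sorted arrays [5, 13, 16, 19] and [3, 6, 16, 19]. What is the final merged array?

Merging process:

Compare 5 vs 3: take 3 from right. Merged: [3]
Compare 5 vs 6: take 5 from left. Merged: [3, 5]
Compare 13 vs 6: take 6 from right. Merged: [3, 5, 6]
Compare 13 vs 16: take 13 from left. Merged: [3, 5, 6, 13]
Compare 16 vs 16: take 16 from left. Merged: [3, 5, 6, 13, 16]
Compare 19 vs 16: take 16 from right. Merged: [3, 5, 6, 13, 16, 16]
Compare 19 vs 19: take 19 from left. Merged: [3, 5, 6, 13, 16, 16, 19]
Append remaining from right: [19]. Merged: [3, 5, 6, 13, 16, 16, 19, 19]

Final merged array: [3, 5, 6, 13, 16, 16, 19, 19]
Total comparisons: 7

The merged array is [3, 5, 6, 13, 16, 16, 19, 19], requiring 7 comparisons. The merge step runs in O(n) time where n is the total number of elements.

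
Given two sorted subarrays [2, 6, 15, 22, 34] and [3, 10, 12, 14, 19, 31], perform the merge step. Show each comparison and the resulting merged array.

Merging process:

Compare 2 vs 3: take 2 from left. Merged: [2]
Compare 6 vs 3: take 3 from right. Merged: [2, 3]
Compare 6 vs 10: take 6 from left. Merged: [2, 3, 6]
Compare 15 vs 10: take 10 from right. Merged: [2, 3, 6, 10]
Compare 15 vs 12: take 12 from right. Merged: [2, 3, 6, 10, 12]
Compare 15 vs 14: take 14 from right. Merged: [2, 3, 6, 10, 12, 14]
Compare 15 vs 19: take 15 from left. Merged: [2, 3, 6, 10, 12, 14, 15]
Compare 22 vs 19: take 19 from right. Merged: [2, 3, 6, 10, 12, 14, 15, 19]
Compare 22 vs 31: take 22 from left. Merged: [2, 3, 6, 10, 12, 14, 15, 19, 22]
Compare 34 vs 31: take 31 from right. Merged: [2, 3, 6, 10, 12, 14, 15, 19, 22, 31]
Append remaining from left: [34]. Merged: [2, 3, 6, 10, 12, 14, 15, 19, 22, 31, 34]

Final merged array: [2, 3, 6, 10, 12, 14, 15, 19, 22, 31, 34]
Total comparisons: 10

The merged array is [2, 3, 6, 10, 12, 14, 15, 19, 22, 31, 34], requiring 10 comparisons. The merge step runs in O(n) time where n is the total number of elements.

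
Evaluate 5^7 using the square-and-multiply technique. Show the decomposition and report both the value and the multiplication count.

Computing 5^7 by squaring (build up from 5^1; each line after the first costs one multiplication):

5^1 = 5
5^2 = (5^1)^2 = 5^2 = 25
5^3 = 5 * 5^2 = 5 * 25 = 125
5^6 = (5^3)^2 = 125^2 = 15625
5^7 = 5 * 5^6 = 5 * 15625 = 78125

Result: 78125
Multiplications needed: 4 (4 lines after 5^1)

5^7 = 78125. Using exponentiation by squaring, this requires 4 multiplications. The key idea: if the exponent is even, square the half-power; if odd, multiply by the base once.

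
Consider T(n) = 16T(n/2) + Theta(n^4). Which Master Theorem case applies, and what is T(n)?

Master Theorem for T(n) = 16T(n/2) + O(n^4):

a = 16, b = 2, c = 4
log_b(a) = log_2(16) = 4.0000

Case 2: c = 4 = log_2(16) = 4.0000
T(n) = O(n^4 log n) = O(n^4 log n)

For T(n) = 16T(n/2) + O(n^4): log_2(16) = 4.0000. This is Case 2 of the Master Theorem (c = log_b(a), equal work at all levels), giving O(n^4 log n).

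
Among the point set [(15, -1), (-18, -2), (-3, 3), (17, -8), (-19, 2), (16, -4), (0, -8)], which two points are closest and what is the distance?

Computing all pairwise distances among 7 points:

d((15, -1), (-18, -2)) = 33.0151
d((15, -1), (-3, 3)) = 18.4391
d((15, -1), (17, -8)) = 7.2801
d((15, -1), (-19, 2)) = 34.1321
d((15, -1), (16, -4)) = 3.1623 <-- minimum
d((15, -1), (0, -8)) = 16.5529
d((-18, -2), (-3, 3)) = 15.8114
d((-18, -2), (17, -8)) = 35.5106
d((-18, -2), (-19, 2)) = 4.1231
d((-18, -2), (16, -4)) = 34.0588
d((-18, -2), (0, -8)) = 18.9737
d((-3, 3), (17, -8)) = 22.8254
d((-3, 3), (-19, 2)) = 16.0312
d((-3, 3), (16, -4)) = 20.2485
d((-3, 3), (0, -8)) = 11.4018
d((17, -8), (-19, 2)) = 37.3631
d((17, -8), (16, -4)) = 4.1231
d((17, -8), (0, -8)) = 17.0
d((-19, 2), (16, -4)) = 35.5106
d((-19, 2), (0, -8)) = 21.4709
d((16, -4), (0, -8)) = 16.4924

Closest pair: (15, -1) and (16, -4) with distance 3.1623

The closest pair is (15, -1) and (16, -4) with Euclidean distance 3.1623. For 7 points, brute-force pairwise comparison is shown above. For large n, the divide-and-conquer algorithm (sort by x, recurse on halves, check the dividing strip) achieves O(n log n).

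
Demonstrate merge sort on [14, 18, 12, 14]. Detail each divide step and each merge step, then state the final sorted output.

Merge sort trace:

Split: [14, 18, 12, 14] -> [14, 18] and [12, 14]
  Split: [14, 18] -> [14] and [18]
  Merge: [14] + [18] -> [14, 18]
  Split: [12, 14] -> [12] and [14]
  Merge: [12] + [14] -> [12, 14]
Merge: [14, 18] + [12, 14] -> [12, 14, 14, 18]

Final sorted array: [12, 14, 14, 18]

The merge sort proceeds by recursively splitting the array and merging sorted halves.
After all merges, the sorted array is [12, 14, 14, 18].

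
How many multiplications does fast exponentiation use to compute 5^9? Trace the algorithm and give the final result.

Computing 5^9 by squaring (build up from 5^1; each line after the first costs one multiplication):

5^1 = 5
5^2 = (5^1)^2 = 5^2 = 25
5^4 = (5^2)^2 = 25^2 = 625
5^8 = (5^4)^2 = 625^2 = 390625
5^9 = 5 * 5^8 = 5 * 390625 = 1953125

Result: 1953125
Multiplications needed: 4 (4 lines after 5^1)

5^9 = 1953125. Using exponentiation by squaring, this requires 4 multiplications. The key idea: if the exponent is even, square the half-power; if odd, multiply by the base once.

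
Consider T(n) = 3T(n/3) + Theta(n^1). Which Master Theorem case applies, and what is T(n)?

Master Theorem for T(n) = 3T(n/3) + O(n^1):

a = 3, b = 3, c = 1
log_b(a) = log_3(3) = 1.0000

Case 2: c = 1 = log_3(3) = 1.0000
T(n) = O(n^1 log n) = O(n log n)

For T(n) = 3T(n/3) + O(n^1): log_3(3) = 1.0000. This is Case 2 of the Master Theorem (c = log_b(a), equal work at all levels), giving O(n log n).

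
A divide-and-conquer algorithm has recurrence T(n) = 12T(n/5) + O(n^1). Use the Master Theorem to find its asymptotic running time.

Master Theorem for T(n) = 12T(n/5) + O(n^1):

a = 12, b = 5, c = 1
log_b(a) = log_5(12) = 1.5440

Case 1: c = 1 < log_5(12) = 1.5440
T(n) = O(n^(log_5 12))

For T(n) = 12T(n/5) + O(n^1): log_5(12) = 1.5440. This is Case 1 of the Master Theorem (c < log_b(a), work dominated by leaves), giving O(n^(log_5 12)).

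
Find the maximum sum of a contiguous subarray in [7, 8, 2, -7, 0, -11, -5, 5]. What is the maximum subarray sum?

Using Kadane's algorithm on [7, 8, 2, -7, 0, -11, -5, 5]:

Scanning through the array:
Position 1 (value 8): max_ending_here = 15, max_so_far = 15
Position 2 (value 2): max_ending_here = 17, max_so_far = 17
Position 3 (value -7): max_ending_here = 10, max_so_far = 17
Position 4 (value 0): max_ending_here = 10, max_so_far = 17
Position 5 (value -11): max_ending_here = -1, max_so_far = 17
Position 6 (value -5): max_ending_here = -5, max_so_far = 17
Position 7 (value 5): max_ending_here = 5, max_so_far = 17

Maximum subarray: [7, 8, 2]
Maximum sum: 17

The maximum subarray is [7, 8, 2] with sum 17. This subarray runs from index 0 to index 2.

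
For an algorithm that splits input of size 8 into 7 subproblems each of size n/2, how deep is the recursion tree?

For divide and conquer with division factor 2:

Problem sizes at each level:
Level 0: 8
Level 1: 4
Level 2: 2
Level 3: 1

The root is level 0 and the size-1 base case is level 3 (the tree spans levels 0 through 3, i.e. 4 levels counting the root), so the depth is the number of divisions: log_2(8) = 3

The recursion tree depth is log_2(8) = 3. At each level, the problem size is divided by 2, so it takes 3 divisions to reduce to a base case of size 1. The algorithm makes 7 recursive calls at each level.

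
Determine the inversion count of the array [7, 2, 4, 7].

Finding inversions in [7, 2, 4, 7]:

(0, 1): arr[0]=7 > arr[1]=2
(0, 2): arr[0]=7 > arr[2]=4

Total inversions: 2

The array has 2 inversion(s): (0,1), (0,2). Each pair (i,j) satisfies i < j and arr[i] > arr[j].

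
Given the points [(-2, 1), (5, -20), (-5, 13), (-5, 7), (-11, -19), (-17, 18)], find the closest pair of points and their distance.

Computing all pairwise distances among 6 points:

d((-2, 1), (5, -20)) = 22.1359
d((-2, 1), (-5, 13)) = 12.3693
d((-2, 1), (-5, 7)) = 6.7082
d((-2, 1), (-11, -19)) = 21.9317
d((-2, 1), (-17, 18)) = 22.6716
d((5, -20), (-5, 13)) = 34.4819
d((5, -20), (-5, 7)) = 28.7924
d((5, -20), (-11, -19)) = 16.0312
d((5, -20), (-17, 18)) = 43.909
d((-5, 13), (-5, 7)) = 6.0 <-- minimum
d((-5, 13), (-11, -19)) = 32.5576
d((-5, 13), (-17, 18)) = 13.0
d((-5, 7), (-11, -19)) = 26.6833
d((-5, 7), (-17, 18)) = 16.2788
d((-11, -19), (-17, 18)) = 37.4833

Closest pair: (-5, 13) and (-5, 7) with distance 6.0

The closest pair is (-5, 13) and (-5, 7) with Euclidean distance 6.0. For 6 points, brute-force pairwise comparison is shown above. For large n, the divide-and-conquer algorithm (sort by x, recurse on halves, check the dividing strip) achieves O(n log n).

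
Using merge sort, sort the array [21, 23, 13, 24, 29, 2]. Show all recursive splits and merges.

Merge sort trace:

Split: [21, 23, 13, 24, 29, 2] -> [21, 23, 13] and [24, 29, 2]
  Split: [21, 23, 13] -> [21] and [23, 13]
    Split: [23, 13] -> [23] and [13]
    Merge: [23] + [13] -> [13, 23]
  Merge: [21] + [13, 23] -> [13, 21, 23]
  Split: [24, 29, 2] -> [24] and [29, 2]
    Split: [29, 2] -> [29] and [2]
    Merge: [29] + [2] -> [2, 29]
  Merge: [24] + [2, 29] -> [2, 24, 29]
Merge: [13, 21, 23] + [2, 24, 29] -> [2, 13, 21, 23, 24, 29]

Final sorted array: [2, 13, 21, 23, 24, 29]

The merge sort proceeds by recursively splitting the array and merging sorted halves.
After all merges, the sorted array is [2, 13, 21, 23, 24, 29].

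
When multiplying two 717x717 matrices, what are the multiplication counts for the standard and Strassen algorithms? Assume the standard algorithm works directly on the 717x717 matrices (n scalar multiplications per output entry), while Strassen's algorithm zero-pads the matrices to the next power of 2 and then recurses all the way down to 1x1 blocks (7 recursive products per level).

Matrix multiplication for 717x717 matrices:

Strassen's algorithm requires power-of-2 dimensions. Pad 717x717 to 1024x1024 (next power of 2).

Standard algorithm: 717^3 = 368601813 multiplications
Strassen's algorithm: 7^(log2(1024)) = 7^10 = 282475249 multiplications
Savings: 368601813 - 282475249 = 86126564 multiplications

Standard: 368601813 multiplications (717^3). Strassen: 282475249 multiplications (7^10, after padding to 1024x1024). Strassen reduces 8 recursive multiplications to 7 at each level.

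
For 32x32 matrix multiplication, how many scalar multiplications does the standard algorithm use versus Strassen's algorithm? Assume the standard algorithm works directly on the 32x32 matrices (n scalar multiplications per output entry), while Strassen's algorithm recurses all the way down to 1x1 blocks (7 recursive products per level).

Matrix multiplication for 32x32 matrices:

Standard algorithm: 32^3 = 32768 multiplications
Strassen's algorithm: 7^(log2(32)) = 7^5 = 16807 multiplications
Savings: 32768 - 16807 = 15961 multiplications

Standard: 32768 multiplications (32^3). Strassen: 16807 multiplications (7^5). Strassen reduces 8 recursive multiplications to 7 at each level.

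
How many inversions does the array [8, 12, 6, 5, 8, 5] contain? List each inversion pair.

Finding inversions in [8, 12, 6, 5, 8, 5]:

(0, 2): arr[0]=8 > arr[2]=6
(0, 3): arr[0]=8 > arr[3]=5
(0, 5): arr[0]=8 > arr[5]=5
(1, 2): arr[1]=12 > arr[2]=6
(1, 3): arr[1]=12 > arr[3]=5
(1, 4): arr[1]=12 > arr[4]=8
(1, 5): arr[1]=12 > arr[5]=5
(2, 3): arr[2]=6 > arr[3]=5
(2, 5): arr[2]=6 > arr[5]=5
(4, 5): arr[4]=8 > arr[5]=5

Total inversions: 10

The array has 10 inversion(s): (0,2), (0,3), (0,5), (1,2), (1,3), (1,4), (1,5), (2,3), (2,5), (4,5). Each pair (i,j) satisfies i < j and arr[i] > arr[j].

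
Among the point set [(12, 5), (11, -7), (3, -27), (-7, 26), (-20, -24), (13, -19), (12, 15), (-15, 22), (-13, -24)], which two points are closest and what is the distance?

Computing all pairwise distances among 9 points:

d((12, 5), (11, -7)) = 12.0416
d((12, 5), (3, -27)) = 33.2415
d((12, 5), (-7, 26)) = 28.3196
d((12, 5), (-20, -24)) = 43.1856
d((12, 5), (13, -19)) = 24.0208
d((12, 5), (12, 15)) = 10.0
d((12, 5), (-15, 22)) = 31.9061
d((12, 5), (-13, -24)) = 38.2884
d((11, -7), (3, -27)) = 21.5407
d((11, -7), (-7, 26)) = 37.5899
d((11, -7), (-20, -24)) = 35.3553
d((11, -7), (13, -19)) = 12.1655
d((11, -7), (12, 15)) = 22.0227
d((11, -7), (-15, 22)) = 38.9487
d((11, -7), (-13, -24)) = 29.4109
d((3, -27), (-7, 26)) = 53.9351
d((3, -27), (-20, -24)) = 23.1948
d((3, -27), (13, -19)) = 12.8062
d((3, -27), (12, 15)) = 42.9535
d((3, -27), (-15, 22)) = 52.2015
d((3, -27), (-13, -24)) = 16.2788
d((-7, 26), (-20, -24)) = 51.6624
d((-7, 26), (13, -19)) = 49.2443
d((-7, 26), (12, 15)) = 21.9545
d((-7, 26), (-15, 22)) = 8.9443
d((-7, 26), (-13, -24)) = 50.3587
d((-20, -24), (13, -19)) = 33.3766
d((-20, -24), (12, 15)) = 50.448
d((-20, -24), (-15, 22)) = 46.2709
d((-20, -24), (-13, -24)) = 7.0 <-- minimum
d((13, -19), (12, 15)) = 34.0147
d((13, -19), (-15, 22)) = 49.6488
d((13, -19), (-13, -24)) = 26.4764
d((12, 15), (-15, 22)) = 27.8927
d((12, 15), (-13, -24)) = 46.3249
d((-15, 22), (-13, -24)) = 46.0435

Closest pair: (-20, -24) and (-13, -24) with distance 7.0

The closest pair is (-20, -24) and (-13, -24) with Euclidean distance 7.0. For 9 points, brute-force pairwise comparison is shown above. For large n, the divide-and-conquer algorithm (sort by x, recurse on halves, check the dividing strip) achieves O(n log n).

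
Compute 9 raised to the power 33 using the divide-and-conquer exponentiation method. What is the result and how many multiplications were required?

Computing 9^33 by squaring (build up from 9^1; each line after the first costs one multiplication):

9^1 = 9
9^2 = (9^1)^2 = 9^2 = 81
9^4 = (9^2)^2 = 81^2 = 6561
9^8 = (9^4)^2 = 6561^2 = 43046721
9^16 = (9^8)^2 = 43046721^2 = 1853020188851841
9^32 = (9^16)^2 = 1853020188851841^2 = 3433683820292512484657849089281
9^33 = 9 * 9^32 = 9 * 3433683820292512484657849089281 = 30903154382632612361920641803529

Result: 30903154382632612361920641803529
Multiplications needed: 6 (6 lines after 9^1)

9^33 = 30903154382632612361920641803529. Using exponentiation by squaring, this requires 6 multiplications. The key idea: if the exponent is even, square the half-power; if odd, multiply by the base once.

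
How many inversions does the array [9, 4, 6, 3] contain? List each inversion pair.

Finding inversions in [9, 4, 6, 3]:

(0, 1): arr[0]=9 > arr[1]=4
(0, 2): arr[0]=9 > arr[2]=6
(0, 3): arr[0]=9 > arr[3]=3
(1, 3): arr[1]=4 > arr[3]=3
(2, 3): arr[2]=6 > arr[3]=3

Total inversions: 5

The array has 5 inversion(s): (0,1), (0,2), (0,3), (1,3), (2,3). Each pair (i,j) satisfies i < j and arr[i] > arr[j].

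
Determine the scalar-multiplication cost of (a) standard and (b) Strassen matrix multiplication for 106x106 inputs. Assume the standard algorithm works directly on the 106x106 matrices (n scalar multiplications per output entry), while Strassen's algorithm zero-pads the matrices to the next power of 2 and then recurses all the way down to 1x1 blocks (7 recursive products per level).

Matrix multiplication for 106x106 matrices:

Strassen's algorithm requires power-of-2 dimensions. Pad 106x106 to 128x128 (next power of 2).

Standard algorithm: 106^3 = 1191016 multiplications
Strassen's algorithm: 7^(log2(128)) = 7^7 = 823543 multiplications
Savings: 1191016 - 823543 = 367473 multiplications

Standard: 1191016 multiplications (106^3). Strassen: 823543 multiplications (7^7, after padding to 128x128). Strassen reduces 8 recursive multiplications to 7 at each level.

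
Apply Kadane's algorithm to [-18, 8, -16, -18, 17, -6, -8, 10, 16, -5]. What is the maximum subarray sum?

Using Kadane's algorithm on [-18, 8, -16, -18, 17, -6, -8, 10, 16, -5]:

Scanning through the array:
Position 1 (value 8): max_ending_here = 8, max_so_far = 8
Position 2 (value -16): max_ending_here = -8, max_so_far = 8
Position 3 (value -18): max_ending_here = -18, max_so_far = 8
Position 4 (value 17): max_ending_here = 17, max_so_far = 17
Position 5 (value -6): max_ending_here = 11, max_so_far = 17
Position 6 (value -8): max_ending_here = 3, max_so_far = 17
Position 7 (value 10): max_ending_here = 13, max_so_far = 17
Position 8 (value 16): max_ending_here = 29, max_so_far = 29
Position 9 (value -5): max_ending_here = 24, max_so_far = 29

Maximum subarray: [17, -6, -8, 10, 16]
Maximum sum: 29

The maximum subarray is [17, -6, -8, 10, 16] with sum 29. This subarray runs from index 4 to index 8.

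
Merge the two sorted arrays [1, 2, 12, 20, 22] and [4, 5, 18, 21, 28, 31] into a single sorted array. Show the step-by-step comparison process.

Merging process:

Compare 1 vs 4: take 1 from left. Merged: [1]
Compare 2 vs 4: take 2 from left. Merged: [1, 2]
Compare 12 vs 4: take 4 from right. Merged: [1, 2, 4]
Compare 12 vs 5: take 5 from right. Merged: [1, 2, 4, 5]
Compare 12 vs 18: take 12 from left. Merged: [1, 2, 4, 5, 12]
Compare 20 vs 18: take 18 from right. Merged: [1, 2, 4, 5, 12, 18]
Compare 20 vs 21: take 20 from left. Merged: [1, 2, 4, 5, 12, 18, 20]
Compare 22 vs 21: take 21 from right. Merged: [1, 2, 4, 5, 12, 18, 20, 21]
Compare 22 vs 28: take 22 from left. Merged: [1, 2, 4, 5, 12, 18, 20, 21, 22]
Append remaining from right: [28, 31]. Merged: [1, 2, 4, 5, 12, 18, 20, 21, 22, 28, 31]

Final merged array: [1, 2, 4, 5, 12, 18, 20, 21, 22, 28, 31]
Total comparisons: 9

The merged array is [1, 2, 4, 5, 12, 18, 20, 21, 22, 28, 31], requiring 9 comparisons. The merge step runs in O(n) time where n is the total number of elements.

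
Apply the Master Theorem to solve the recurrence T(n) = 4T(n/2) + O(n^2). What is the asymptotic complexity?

Master Theorem for T(n) = 4T(n/2) + O(n^2):

a = 4, b = 2, c = 2
log_b(a) = log_2(4) = 2.0000

Case 2: c = 2 = log_2(4) = 2.0000
T(n) = O(n^2 log n) = O(n^2 log n)

For T(n) = 4T(n/2) + O(n^2): log_2(4) = 2.0000. This is Case 2 of the Master Theorem (c = log_b(a), equal work at all levels), giving O(n^2 log n).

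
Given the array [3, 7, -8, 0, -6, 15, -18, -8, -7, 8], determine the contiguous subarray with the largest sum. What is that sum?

Using Kadane's algorithm on [3, 7, -8, 0, -6, 15, -18, -8, -7, 8]:

Scanning through the array:
Position 1 (value 7): max_ending_here = 10, max_so_far = 10
Position 2 (value -8): max_ending_here = 2, max_so_far = 10
Position 3 (value 0): max_ending_here = 2, max_so_far = 10
Position 4 (value -6): max_ending_here = -4, max_so_far = 10
Position 5 (value 15): max_ending_here = 15, max_so_far = 15
Position 6 (value -18): max_ending_here = -3, max_so_far = 15
Position 7 (value -8): max_ending_here = -8, max_so_far = 15
Position 8 (value -7): max_ending_here = -7, max_so_far = 15
Position 9 (value 8): max_ending_here = 8, max_so_far = 15

Maximum subarray: [15]
Maximum sum: 15

The maximum subarray is [15] with sum 15. This subarray runs from index 5 to index 5.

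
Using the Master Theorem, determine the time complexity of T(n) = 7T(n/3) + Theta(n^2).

Master Theorem for T(n) = 7T(n/3) + O(n^2):

a = 7, b = 3, c = 2
log_b(a) = log_3(7) = 1.7712

Case 3: c = 2 > log_3(7) = 1.7712
T(n) = O(n^2) = O(n^2)

For T(n) = 7T(n/3) + O(n^2): log_3(7) = 1.7712. This is Case 3 of the Master Theorem (c > log_b(a), work dominated by root), giving O(n^2).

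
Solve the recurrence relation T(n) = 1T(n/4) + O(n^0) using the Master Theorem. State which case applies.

Master Theorem for T(n) = 1T(n/4) + O(n^0):

a = 1, b = 4, c = 0
log_b(a) = log_4(1) = 0.0000

Case 2: c = 0 = log_4(1) = 0.0000
T(n) = O(n^0 log n) = O(log n)

For T(n) = 1T(n/4) + O(n^0): log_4(1) = 0.0000. This is Case 2 of the Master Theorem (c = log_b(a), equal work at all levels), giving O(log n).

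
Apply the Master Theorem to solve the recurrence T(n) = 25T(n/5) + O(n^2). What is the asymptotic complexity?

Master Theorem for T(n) = 25T(n/5) + O(n^2):

a = 25, b = 5, c = 2
log_b(a) = log_5(25) = 2.0000

Case 2: c = 2 = log_5(25) = 2.0000
T(n) = O(n^2 log n) = O(n^2 log n)

For T(n) = 25T(n/5) + O(n^2): log_5(25) = 2.0000. This is Case 2 of the Master Theorem (c = log_b(a), equal work at all levels), giving O(n^2 log n).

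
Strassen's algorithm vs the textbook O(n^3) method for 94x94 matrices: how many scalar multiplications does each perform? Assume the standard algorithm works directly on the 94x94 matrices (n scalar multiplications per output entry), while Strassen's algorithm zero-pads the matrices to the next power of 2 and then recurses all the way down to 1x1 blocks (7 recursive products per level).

Matrix multiplication for 94x94 matrices:

Strassen's algorithm requires power-of-2 dimensions. Pad 94x94 to 128x128 (next power of 2).

Standard algorithm: 94^3 = 830584 multiplications
Strassen's algorithm: 7^(log2(128)) = 7^7 = 823543 multiplications
Savings: 830584 - 823543 = 7041 multiplications

Standard: 830584 multiplications (94^3). Strassen: 823543 multiplications (7^7, after padding to 128x128). Strassen reduces 8 recursive multiplications to 7 at each level.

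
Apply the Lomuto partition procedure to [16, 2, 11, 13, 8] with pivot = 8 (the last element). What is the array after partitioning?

Lomuto partition with pivot = 8:

Initial array: [16, 2, 11, 13, 8]

arr[0]=16 > 8: no swap
arr[1]=2 <= 8: swap with position 0, array becomes [2, 16, 11, 13, 8]
arr[2]=11 > 8: no swap
arr[3]=13 > 8: no swap

Place pivot at position 1: [2, 8, 11, 13, 16]
Pivot position: 1

After partitioning with pivot 8, the array becomes [2, 8, 11, 13, 16]. The pivot is placed at index 1. All elements to the left of the pivot are <= 8, and all elements to the right are > 8.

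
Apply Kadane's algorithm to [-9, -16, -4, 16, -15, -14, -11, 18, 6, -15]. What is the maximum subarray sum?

Using Kadane's algorithm on [-9, -16, -4, 16, -15, -14, -11, 18, 6, -15]:

Scanning through the array:
Position 1 (value -16): max_ending_here = -16, max_so_far = -9
Position 2 (value -4): max_ending_here = -4, max_so_far = -4
Position 3 (value 16): max_ending_here = 16, max_so_far = 16
Position 4 (value -15): max_ending_here = 1, max_so_far = 16
Position 5 (value -14): max_ending_here = -13, max_so_far = 16
Position 6 (value -11): max_ending_here = -11, max_so_far = 16
Position 7 (value 18): max_ending_here = 18, max_so_far = 18
Position 8 (value 6): max_ending_here = 24, max_so_far = 24
Position 9 (value -15): max_ending_here = 9, max_so_far = 24

Maximum subarray: [18, 6]
Maximum sum: 24

The maximum subarray is [18, 6] with sum 24. This subarray runs from index 7 to index 8.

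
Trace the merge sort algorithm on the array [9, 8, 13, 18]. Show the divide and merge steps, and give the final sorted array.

Merge sort trace:

Split: [9, 8, 13, 18] -> [9, 8] and [13, 18]
  Split: [9, 8] -> [9] and [8]
  Merge: [9] + [8] -> [8, 9]
  Split: [13, 18] -> [13] and [18]
  Merge: [13] + [18] -> [13, 18]
Merge: [8, 9] + [13, 18] -> [8, 9, 13, 18]

Final sorted array: [8, 9, 13, 18]

The merge sort proceeds by recursively splitting the array and merging sorted halves.
After all merges, the sorted array is [8, 9, 13, 18].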